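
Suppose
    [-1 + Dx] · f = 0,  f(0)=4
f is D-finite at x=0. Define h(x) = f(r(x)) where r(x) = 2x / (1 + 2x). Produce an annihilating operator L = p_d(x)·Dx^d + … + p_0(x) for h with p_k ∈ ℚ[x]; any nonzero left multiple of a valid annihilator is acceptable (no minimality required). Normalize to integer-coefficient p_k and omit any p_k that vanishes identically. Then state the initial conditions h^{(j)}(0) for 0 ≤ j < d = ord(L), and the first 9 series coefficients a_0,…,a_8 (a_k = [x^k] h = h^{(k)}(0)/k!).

L = -2 + (1 + 4·x + 4·x^2)·Dx  (order 1).
h: a_k = 4, 8, -8, 16/3, 8/3, -304/15, 2416/45, -34912/315, 62728/315, …
ICs: h(0) = 4.

f: a_k = 4, 4, 2, 2/3, 1/6, 1/30, 1/180, 1/1260, 1/10080, …
f∘r: x↦r, Dx↦Dx/r' in L_f ⇒ L₀.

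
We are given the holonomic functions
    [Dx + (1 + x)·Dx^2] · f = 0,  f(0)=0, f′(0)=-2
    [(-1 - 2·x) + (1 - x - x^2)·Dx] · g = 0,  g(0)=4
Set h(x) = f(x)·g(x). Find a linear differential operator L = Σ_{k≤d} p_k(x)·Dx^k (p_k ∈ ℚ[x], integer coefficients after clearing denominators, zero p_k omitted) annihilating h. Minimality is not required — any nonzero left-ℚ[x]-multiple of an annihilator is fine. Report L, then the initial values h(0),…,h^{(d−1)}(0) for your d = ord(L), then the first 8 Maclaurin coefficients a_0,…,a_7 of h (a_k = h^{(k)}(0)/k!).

f: a_k = 0, -2, 1, -2/3, 1/2, -2/5, 1/3, -2/7, …
g: a_k = 4, 4, 8, 12, 20, 32, 52, 84, …
Sym-product of L_f,L_g gives L₀ (≤ ord 2).
L = (3 + 4·x) + (1 + 7·x + 5·x^2)·Dx + (-1 + 2·x^2 + x^3)·Dx^2  (order 2).
h: a_k = 0, -8, -4, -44/3, -50/3, -494/15, -724/15, -2882/35, …
ICs: h(0) = 0, h′(0) = -8.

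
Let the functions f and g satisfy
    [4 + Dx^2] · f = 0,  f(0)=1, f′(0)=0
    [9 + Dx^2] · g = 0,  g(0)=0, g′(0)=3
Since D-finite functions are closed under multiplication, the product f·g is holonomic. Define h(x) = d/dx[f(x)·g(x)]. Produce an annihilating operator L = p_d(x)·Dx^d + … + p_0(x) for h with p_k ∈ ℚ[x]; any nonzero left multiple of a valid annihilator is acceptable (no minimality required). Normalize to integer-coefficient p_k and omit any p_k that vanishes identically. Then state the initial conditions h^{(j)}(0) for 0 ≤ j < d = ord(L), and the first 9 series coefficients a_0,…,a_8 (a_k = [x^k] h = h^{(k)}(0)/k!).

L = 25 + 26·Dx^2 + Dx^4  (order 4).
h: a_k = 3, 0, -63/2, 0, 521/8, 0, -13021/240, 0, 15501/640, …
ICs: h(0) = 3, h′(0) = 0, h′′(0) = -63, h′′′(0) = 0.

f: a_k = 1, 0, -2, 0, 2/3, 0, -4/45, 0, 2/315, …
g: a_k = 0, 3, 0, -9/2, 0, 81/40, 0, -243/560, 0, …
h₀=f·g: eliminate ⇒ L₀, order ≤ 2·2.
Derive L from L₀ (diff closure).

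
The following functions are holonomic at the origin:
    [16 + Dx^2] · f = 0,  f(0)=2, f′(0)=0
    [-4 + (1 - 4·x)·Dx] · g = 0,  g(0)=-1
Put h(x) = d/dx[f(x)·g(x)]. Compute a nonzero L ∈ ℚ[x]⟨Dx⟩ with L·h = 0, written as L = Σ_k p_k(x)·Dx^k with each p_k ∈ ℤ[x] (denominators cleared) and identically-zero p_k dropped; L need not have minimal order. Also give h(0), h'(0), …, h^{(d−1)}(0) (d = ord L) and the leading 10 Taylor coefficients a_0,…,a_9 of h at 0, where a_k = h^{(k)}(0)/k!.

f: a_k = 2, 0, -16, 0, 64/3, 0, -512/45, 0, 1024/315, 0, …
g: a_k = -1, -4, -16, -64, -256, -1024, -4096, -16384, -65536, -262144, …
h₀=f·g: eliminate ⇒ L₀, order ≤ 2·1.
h₀' ⇒ L via d/dx closure of L₀.
L = (-16 - 128·x + 256·x^2) + (-8 + 32·x)·Dx + (1 - 8·x + 16·x^2)·Dx^2  (order 2).
h: a_k = -8, -32, -192, -3328/3, -16640/3, -398336/15, -5576704/45, -35692544/63, -17846272/7, -32123273216/2835, …
ICs: h(0) = -8, h′(0) = -32.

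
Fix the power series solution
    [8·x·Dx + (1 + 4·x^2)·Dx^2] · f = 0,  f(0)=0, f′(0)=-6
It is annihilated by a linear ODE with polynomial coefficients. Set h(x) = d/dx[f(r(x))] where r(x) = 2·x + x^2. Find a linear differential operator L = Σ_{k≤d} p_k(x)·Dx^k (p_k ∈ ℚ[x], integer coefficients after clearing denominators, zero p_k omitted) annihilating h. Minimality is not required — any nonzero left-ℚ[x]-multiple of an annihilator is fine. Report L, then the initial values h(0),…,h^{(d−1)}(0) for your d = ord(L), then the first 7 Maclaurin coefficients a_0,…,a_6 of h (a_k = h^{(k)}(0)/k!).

f: a_k = 0, -6, 0, 8, 0, -96/5, 0, …
Substitute x→r, Dx→(1/r')Dx; clear ⇒ L₀.
h₀' ⇒ L via d/dx closure of L₀.
L = (-1 + 32·x + 64·x^2 + 48·x^3 + 12·x^4) + (1 + x + 16·x^2 + 32·x^3 + 20·x^4 + 4·x^5)·Dx  (order 1).
h: a_k = -12, -12, 192, 384, -2832, -9168, 38400, …
ICs: h(0) = -12.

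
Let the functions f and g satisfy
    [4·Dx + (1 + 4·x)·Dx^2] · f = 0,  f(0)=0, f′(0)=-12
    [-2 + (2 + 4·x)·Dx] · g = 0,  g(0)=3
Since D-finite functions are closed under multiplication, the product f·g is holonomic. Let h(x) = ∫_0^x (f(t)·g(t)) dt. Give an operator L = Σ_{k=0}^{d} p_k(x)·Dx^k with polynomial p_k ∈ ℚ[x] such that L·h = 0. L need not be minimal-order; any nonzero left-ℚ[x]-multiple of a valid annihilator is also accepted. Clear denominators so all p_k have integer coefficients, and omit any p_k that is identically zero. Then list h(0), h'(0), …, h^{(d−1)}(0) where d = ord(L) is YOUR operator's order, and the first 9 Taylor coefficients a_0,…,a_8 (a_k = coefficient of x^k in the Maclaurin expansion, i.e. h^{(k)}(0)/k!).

L = (-1 + 4·x)·Dx + (2 + 4·x)·Dx^2 + (1 + 8·x + 20·x^2 + 16·x^3)·Dx^3  (order 3).
h: a_k = 0, 0, -18, 12, -51/2, 66, -3709/20, 38403/70, -1887381/1120, …
ICs: h(0) = 0, h′(0) = 0, h′′(0) = -36.

f: a_k = 0, -12, 24, -64, 192, -3072/5, 2048, -49152/7, 24576, …
g: a_k = 3, 3, -3/2, 3/2, -15/8, 21/8, -63/16, 99/16, -1287/128, …
Product ⇒ symmetric product L₀, ord ≤ 2.
h=∫h₀ ⇒ L = L₀·Dx.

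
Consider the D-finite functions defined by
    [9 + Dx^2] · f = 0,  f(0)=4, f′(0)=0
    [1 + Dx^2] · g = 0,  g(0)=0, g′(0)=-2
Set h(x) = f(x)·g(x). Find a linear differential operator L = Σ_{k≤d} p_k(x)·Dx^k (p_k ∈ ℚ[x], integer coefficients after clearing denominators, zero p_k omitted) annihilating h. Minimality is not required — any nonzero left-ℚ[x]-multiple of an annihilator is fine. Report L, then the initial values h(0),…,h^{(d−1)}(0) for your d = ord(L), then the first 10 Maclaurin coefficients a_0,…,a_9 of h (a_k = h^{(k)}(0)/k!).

L = 64 + 20·Dx^2 + Dx^4  (order 4).
h: a_k = 0, -8, 0, 112/3, 0, -496/15, 0, 4064/315, 0, -1168/405, …
ICs: h(0) = 0, h′(0) = -8, h′′(0) = 0, h′′′(0) = 224.

f: a_k = 4, 0, -18, 0, 27/2, 0, -81/20, 0, 729/1120, 0, …
g: a_k = 0, -2, 0, 1/3, 0, -1/60, 0, 1/2520, 0, -1/181440, …
Sym-product of L_f,L_g gives L₀ (≤ ord 4).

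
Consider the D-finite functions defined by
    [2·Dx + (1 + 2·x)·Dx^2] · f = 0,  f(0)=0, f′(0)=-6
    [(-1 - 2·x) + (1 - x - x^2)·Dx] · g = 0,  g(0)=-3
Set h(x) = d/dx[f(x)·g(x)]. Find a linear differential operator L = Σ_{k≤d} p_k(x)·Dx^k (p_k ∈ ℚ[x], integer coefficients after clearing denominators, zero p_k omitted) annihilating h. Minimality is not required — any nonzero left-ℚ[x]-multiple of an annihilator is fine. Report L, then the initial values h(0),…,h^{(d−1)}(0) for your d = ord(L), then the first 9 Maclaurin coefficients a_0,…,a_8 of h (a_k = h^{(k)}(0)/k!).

L = (14 + 36·x + 36·x^2) + (1 + 16·x + 42·x^2 + 28·x^3)·Dx + (-1 - 3·x + x^2 + 8·x^3 + 4·x^4)·Dx^2  (order 2).
h: a_k = 18, 0, 126, 24, 528, 468/5, 10002/5, 3744/35, 51102/7, …
ICs: h(0) = 18, h′(0) = 0.

f: a_k = 0, -6, 6, -8, 12, -96/5, 32, -384/7, 96, …
g: a_k = -3, -3, -6, -9, -15, -24, -39, -63, -102, …
f·g: L₀ = L_f ⊗_s L_g, ord ≤ 2·1.
h₀' ⇒ L via d/dx closure of L₀.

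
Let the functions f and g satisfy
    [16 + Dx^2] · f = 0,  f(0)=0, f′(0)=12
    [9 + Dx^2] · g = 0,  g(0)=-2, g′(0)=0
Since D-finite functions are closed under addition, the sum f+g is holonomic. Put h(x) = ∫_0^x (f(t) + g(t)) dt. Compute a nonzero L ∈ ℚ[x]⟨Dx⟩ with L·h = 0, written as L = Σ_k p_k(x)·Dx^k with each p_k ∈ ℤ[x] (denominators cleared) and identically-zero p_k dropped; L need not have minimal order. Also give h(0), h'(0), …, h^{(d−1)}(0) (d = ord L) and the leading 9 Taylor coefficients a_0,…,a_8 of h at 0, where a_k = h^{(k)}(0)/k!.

L = 144·Dx + 25·Dx^3 + Dx^5  (order 5).
h: a_k = 0, -2, 6, 3, -8, -27/20, 64/15, 81/280, -128/105, …
ICs: h(0) = 0, h′(0) = -2, h′′(0) = 12, h′′′(0) = 18, h′′′′(0) = -192.

f: a_k = 0, 12, 0, -32, 0, 128/5, 0, -1024/105, 0, …
g: a_k = -2, 0, 9, 0, -27/4, 0, 81/40, 0, -729/2240, …
L₀ := lclm(L_f,L_g); ord L₀ ≤ 2+2.
h=∫h₀ ⇒ L = L₀·Dx.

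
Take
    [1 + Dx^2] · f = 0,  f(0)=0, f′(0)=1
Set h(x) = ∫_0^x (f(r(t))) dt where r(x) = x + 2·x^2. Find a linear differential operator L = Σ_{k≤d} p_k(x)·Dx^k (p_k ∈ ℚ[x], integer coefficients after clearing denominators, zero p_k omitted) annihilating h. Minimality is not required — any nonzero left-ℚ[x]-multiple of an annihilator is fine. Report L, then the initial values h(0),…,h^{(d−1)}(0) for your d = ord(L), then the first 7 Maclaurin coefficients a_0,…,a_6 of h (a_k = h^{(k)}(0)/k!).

L = (1 + 12·x + 48·x^2 + 64·x^3)·Dx - 4·Dx^2 + (1 + 4·x)·Dx^3  (order 3).
h: a_k = 0, 0, 1/2, 2/3, -1/24, -1/5, -239/720, …
ICs: h(0) = 0, h′(0) = 0, h′′(0) = 1.

f: a_k = 0, 1, 0, -1/6, 0, 1/120, 0, …
L₀ from L_f via x↦r, Dx↦r'^{-1}Dx.
h=∫h₀ ⇒ L = L₀·Dx.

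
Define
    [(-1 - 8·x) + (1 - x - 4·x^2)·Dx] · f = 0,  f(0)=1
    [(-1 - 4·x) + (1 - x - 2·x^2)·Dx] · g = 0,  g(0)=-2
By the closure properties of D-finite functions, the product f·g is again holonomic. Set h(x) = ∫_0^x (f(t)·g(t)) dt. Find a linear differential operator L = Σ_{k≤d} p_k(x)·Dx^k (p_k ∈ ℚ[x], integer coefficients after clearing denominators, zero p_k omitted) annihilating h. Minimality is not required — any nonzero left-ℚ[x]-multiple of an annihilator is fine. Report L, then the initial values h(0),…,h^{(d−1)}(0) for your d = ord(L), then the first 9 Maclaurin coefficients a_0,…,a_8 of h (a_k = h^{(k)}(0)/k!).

L = (-2 - 10·x + 18·x^2 + 32·x^3)·Dx + (1 - 2·x - 5·x^2 + 6·x^3 + 8·x^4)·Dx^2  (order 2).
h: a_k = 0, -2, -2, -6, -11, -138/5, -178/3, -142, -647/2, …
ICs: h(0) = 0, h′(0) = -2.

f: a_k = 1, 1, 5, 9, 29, 65, 181, 441, 1165, …
g: a_k = -2, -2, -6, -10, -22, -42, -86, -170, -342, …
Product ⇒ symmetric product L₀, ord ≤ 1.
h=∫₀ˣh₀: take L = L₀·Dx.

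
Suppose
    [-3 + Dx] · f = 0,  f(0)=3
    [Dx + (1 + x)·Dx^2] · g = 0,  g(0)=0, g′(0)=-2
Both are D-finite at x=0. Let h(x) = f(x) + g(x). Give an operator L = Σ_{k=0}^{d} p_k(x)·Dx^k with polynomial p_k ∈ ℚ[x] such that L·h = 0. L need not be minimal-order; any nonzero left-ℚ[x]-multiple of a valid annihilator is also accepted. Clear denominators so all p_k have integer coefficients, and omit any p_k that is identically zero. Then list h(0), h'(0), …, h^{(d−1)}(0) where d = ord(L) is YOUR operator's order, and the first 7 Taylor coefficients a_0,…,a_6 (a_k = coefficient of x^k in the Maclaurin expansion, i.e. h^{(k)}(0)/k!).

f: a_k = 3, 9, 27/2, 27/2, 81/8, 243/40, 243/80, …
g: a_k = 0, -2, 1, -2/3, 1/2, -2/5, 1/3, …
f+g: L₀ = lclm(L_f,L_g), ord ≤ 1+2.
L = (-15 - 9·x)·Dx + (-7 - 18·x - 9·x^2)·Dx^2 + (4 + 7·x + 3·x^2)·Dx^3  (order 3).
h: a_k = 3, 7, 29/2, 77/6, 85/8, 227/40, 809/240, …
ICs: h(0) = 3, h′(0) = 7, h′′(0) = 29.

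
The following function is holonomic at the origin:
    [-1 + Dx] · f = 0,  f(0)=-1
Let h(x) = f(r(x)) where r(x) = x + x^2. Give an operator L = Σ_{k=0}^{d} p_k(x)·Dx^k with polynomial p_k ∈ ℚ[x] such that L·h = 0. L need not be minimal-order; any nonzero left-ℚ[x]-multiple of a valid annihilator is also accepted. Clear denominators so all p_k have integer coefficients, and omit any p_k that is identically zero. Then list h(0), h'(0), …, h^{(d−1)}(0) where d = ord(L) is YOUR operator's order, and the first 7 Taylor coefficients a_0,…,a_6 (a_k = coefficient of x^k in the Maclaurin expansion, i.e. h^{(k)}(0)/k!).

f: a_k = -1, -1, -1/2, -1/6, -1/24, -1/120, -1/720, …
f∘r: x↦r, Dx↦Dx/r' in L_f ⇒ L₀.
L = (-1 - 2·x) + Dx  (order 1).
h: a_k = -1, -1, -3/2, -7/6, -25/24, -27/40, -331/720, …
ICs: h(0) = -1.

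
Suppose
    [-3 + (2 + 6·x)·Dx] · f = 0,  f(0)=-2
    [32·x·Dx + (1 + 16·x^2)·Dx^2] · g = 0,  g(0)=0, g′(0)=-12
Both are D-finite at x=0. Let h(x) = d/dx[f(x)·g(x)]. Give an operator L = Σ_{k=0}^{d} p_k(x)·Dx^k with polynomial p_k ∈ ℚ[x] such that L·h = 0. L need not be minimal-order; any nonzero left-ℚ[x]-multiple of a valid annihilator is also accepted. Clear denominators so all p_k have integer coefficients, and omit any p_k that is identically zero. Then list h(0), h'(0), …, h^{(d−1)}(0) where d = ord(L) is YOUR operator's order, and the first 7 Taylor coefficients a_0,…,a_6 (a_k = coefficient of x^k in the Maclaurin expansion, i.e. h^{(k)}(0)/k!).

f: a_k = -2, -3, 9/4, -27/8, 405/64, -1701/128, 15309/512, …
g: a_k = 0, -12, 0, 64, 0, -3072/5, 0, …
Sym-product of L_f,L_g gives L₀ (≤ ord 2).
h₀' ⇒ L via d/dx closure of L₀.
L = (303 + 5760·x - 7200·x^2 - 55296·x^3 - 20736·x^4) + (364 + 3780·x + 4992·x^2 - 64512·x^3 - 193536·x^4 - 82944·x^5)·Dx + (36 - 40·x - 828·x^2 - 4096·x^3 - 24192·x^4 - 55296·x^5 - 27648·x^6)·Dx^2  (order 2).
h: a_k = 24, 72, -465, -606, 103749/16, 857601/80, -68900757/640, …
ICs: h(0) = 24, h′(0) = 72.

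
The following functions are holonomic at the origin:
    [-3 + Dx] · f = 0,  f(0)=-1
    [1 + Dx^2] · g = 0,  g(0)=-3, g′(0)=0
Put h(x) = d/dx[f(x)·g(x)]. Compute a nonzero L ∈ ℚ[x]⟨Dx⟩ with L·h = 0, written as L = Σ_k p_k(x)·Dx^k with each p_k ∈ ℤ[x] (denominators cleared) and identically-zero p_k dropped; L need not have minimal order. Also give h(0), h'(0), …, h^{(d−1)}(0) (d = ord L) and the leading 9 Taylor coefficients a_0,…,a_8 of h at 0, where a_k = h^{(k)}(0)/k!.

f: a_k = -1, -3, -9/2, -9/2, -27/8, -81/40, -81/80, -243/560, -729/4480, …
g: a_k = -3, 0, 3/2, 0, -1/8, 0, 1/240, 0, -1/13440, …
L₀ := L_f ⊗_s L_g (sym. prod.), ord ≤ 2.
h₀' ⇒ L via d/dx closure of L₀.
L = 10 - 6·Dx + Dx^2  (order 2).
h: a_k = 9, 24, 27, 14, -3/2, -44/5, -83/10, -527/105, -639/280, …
ICs: h(0) = 9, h′(0) = 24.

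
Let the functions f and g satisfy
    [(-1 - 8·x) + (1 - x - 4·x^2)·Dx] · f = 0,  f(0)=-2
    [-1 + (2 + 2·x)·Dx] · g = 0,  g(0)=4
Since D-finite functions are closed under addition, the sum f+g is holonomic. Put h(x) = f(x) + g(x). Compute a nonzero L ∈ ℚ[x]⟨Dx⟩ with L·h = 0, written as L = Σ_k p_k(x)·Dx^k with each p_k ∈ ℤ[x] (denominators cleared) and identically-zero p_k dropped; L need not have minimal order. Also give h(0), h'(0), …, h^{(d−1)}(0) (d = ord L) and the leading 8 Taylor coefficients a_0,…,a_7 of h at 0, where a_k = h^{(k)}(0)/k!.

L = (-21 - 75·x - 228·x^2 - 160·x^3) + (41 + 174·x + 609·x^2 + 872·x^3 + 400·x^4)·Dx + (-2 - 38·x - 30·x^2 + 198·x^3 + 352·x^4 + 160·x^5)·Dx^2  (order 2).
h: a_k = 2, 0, -21/2, -71/4, -1861/32, -8313/64, -92693/256, -451551/512, …
ICs: h(0) = 2, h′(0) = 0.

f: a_k = -2, -2, -10, -18, -58, -130, -362, -882, …
g: a_k = 4, 2, -1/2, 1/4, -5/32, 7/64, -21/256, 33/512, …
h₀=f+g: left-lcm gives L₀, ord ≤ 2.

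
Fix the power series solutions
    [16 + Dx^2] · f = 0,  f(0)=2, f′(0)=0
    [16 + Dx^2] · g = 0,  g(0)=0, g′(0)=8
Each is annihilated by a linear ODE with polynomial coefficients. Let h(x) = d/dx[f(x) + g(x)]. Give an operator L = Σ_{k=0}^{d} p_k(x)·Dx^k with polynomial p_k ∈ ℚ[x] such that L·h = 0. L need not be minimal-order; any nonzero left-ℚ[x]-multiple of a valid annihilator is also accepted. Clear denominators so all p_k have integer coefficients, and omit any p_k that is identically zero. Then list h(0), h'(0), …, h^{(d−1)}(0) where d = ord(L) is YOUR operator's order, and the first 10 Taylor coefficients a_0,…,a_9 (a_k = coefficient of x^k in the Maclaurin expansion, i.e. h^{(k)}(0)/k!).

f: a_k = 2, 0, -16, 0, 64/3, 0, -512/45, 0, 1024/315, 0, …
g: a_k = 0, 8, 0, -64/3, 0, 256/15, 0, -2048/315, 0, 4096/2835, …
f+g: L₀ = lclm(L_f,L_g), ord ≤ 2+2.
h=h₀': d/dx-closure on L₀ ⇒ L.
L = 16 + Dx^2  (order 2).
h: a_k = 8, -32, -64, 256/3, 256/3, -1024/15, -2048/45, 8192/315, 4096/315, -16384/2835, …
ICs: h(0) = 8, h′(0) = -32.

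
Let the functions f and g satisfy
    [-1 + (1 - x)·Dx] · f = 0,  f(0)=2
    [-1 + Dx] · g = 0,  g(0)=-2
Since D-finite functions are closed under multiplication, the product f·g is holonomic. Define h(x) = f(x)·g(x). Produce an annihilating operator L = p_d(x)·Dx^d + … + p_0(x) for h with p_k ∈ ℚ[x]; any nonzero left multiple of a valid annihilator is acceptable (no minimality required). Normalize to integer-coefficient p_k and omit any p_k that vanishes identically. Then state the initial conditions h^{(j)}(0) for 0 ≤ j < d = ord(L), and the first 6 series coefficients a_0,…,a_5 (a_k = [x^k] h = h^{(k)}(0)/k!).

L = (2 - x) + (-1 + x)·Dx  (order 1).
h: a_k = -4, -8, -10, -32/3, -65/6, -163/15, …
ICs: h(0) = -4.

f: a_k = 2, 2, 2, 2, 2, 2, …
g: a_k = -2, -2, -1, -1/3, -1/12, -1/60, …
Product ⇒ symmetric product L₀, ord ≤ 1.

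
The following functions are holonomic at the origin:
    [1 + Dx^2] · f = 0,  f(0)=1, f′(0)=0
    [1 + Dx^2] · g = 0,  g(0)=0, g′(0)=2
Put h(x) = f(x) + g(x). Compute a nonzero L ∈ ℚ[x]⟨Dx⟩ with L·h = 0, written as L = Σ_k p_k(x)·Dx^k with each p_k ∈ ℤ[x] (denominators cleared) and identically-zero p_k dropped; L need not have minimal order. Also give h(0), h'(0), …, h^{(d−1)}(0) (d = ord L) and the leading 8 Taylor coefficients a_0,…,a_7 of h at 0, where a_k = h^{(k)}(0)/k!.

L = 1 + Dx^2  (order 2).
h: a_k = 1, 2, -1/2, -1/3, 1/24, 1/60, -1/720, -1/2520, …
ICs: h(0) = 1, h′(0) = 2.

f: a_k = 1, 0, -1/2, 0, 1/24, 0, -1/720, 0, …
g: a_k = 0, 2, 0, -1/3, 0, 1/60, 0, -1/2520, …
h₀=f+g: left-lcm gives L₀, ord ≤ 4.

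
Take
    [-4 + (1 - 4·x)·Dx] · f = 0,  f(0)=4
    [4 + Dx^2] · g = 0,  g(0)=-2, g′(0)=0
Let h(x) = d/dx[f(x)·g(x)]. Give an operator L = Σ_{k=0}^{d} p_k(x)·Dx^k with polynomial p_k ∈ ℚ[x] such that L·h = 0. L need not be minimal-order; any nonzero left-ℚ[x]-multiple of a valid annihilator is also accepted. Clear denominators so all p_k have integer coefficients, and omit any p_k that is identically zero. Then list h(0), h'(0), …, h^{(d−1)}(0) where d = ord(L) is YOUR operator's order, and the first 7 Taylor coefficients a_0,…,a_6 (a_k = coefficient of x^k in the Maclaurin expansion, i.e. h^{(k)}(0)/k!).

L = (-28 - 32·x + 64·x^2) + (-8 + 32·x)·Dx + (1 - 8·x + 16·x^2)·Dx^2  (order 2).
h: a_k = -32, -224, -1344, -21568/3, -107840/3, -2588096/15, -36233344/45, …
ICs: h(0) = -32, h′(0) = -224.

f: a_k = 4, 16, 64, 256, 1024, 4096, 16384, …
g: a_k = -2, 0, 4, 0, -4/3, 0, 8/45, …
L₀ := L_f ⊗_s L_g (sym. prod.), ord ≤ 2.
h=h₀': d/dx-closure on L₀ ⇒ L.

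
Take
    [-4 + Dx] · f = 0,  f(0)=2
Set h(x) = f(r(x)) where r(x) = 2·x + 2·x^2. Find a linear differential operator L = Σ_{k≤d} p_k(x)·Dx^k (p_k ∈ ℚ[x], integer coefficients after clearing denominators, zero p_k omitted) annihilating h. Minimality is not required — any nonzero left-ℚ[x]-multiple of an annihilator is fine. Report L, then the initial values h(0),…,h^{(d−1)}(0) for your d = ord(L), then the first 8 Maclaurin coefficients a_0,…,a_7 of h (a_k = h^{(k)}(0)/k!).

L = (-8 - 16·x) + Dx  (order 1).
h: a_k = 2, 16, 80, 896/3, 2752/3, 36352/15, 255488/45, 757760/63, …
ICs: h(0) = 2.

f: a_k = 2, 8, 16, 64/3, 64/3, 256/15, 512/45, 2048/315, …
Change of var in L_f (x↦r) gives L₀.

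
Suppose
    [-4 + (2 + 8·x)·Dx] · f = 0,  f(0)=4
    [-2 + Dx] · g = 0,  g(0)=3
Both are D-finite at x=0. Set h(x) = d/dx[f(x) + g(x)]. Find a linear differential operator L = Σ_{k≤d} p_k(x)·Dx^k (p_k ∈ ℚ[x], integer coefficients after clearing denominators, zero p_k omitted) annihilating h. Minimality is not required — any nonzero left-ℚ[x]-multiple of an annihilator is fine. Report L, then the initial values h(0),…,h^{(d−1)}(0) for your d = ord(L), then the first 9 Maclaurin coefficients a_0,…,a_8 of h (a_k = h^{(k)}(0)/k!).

f: a_k = 4, 8, -8, 16, -40, 112, -336, 1056, -3432, …
g: a_k = 3, 6, 6, 4, 2, 4/5, 4/15, 8/105, 2/105, …
Sum ⇒ L₀ = lclm(L_f,L_g) in ℚ(x)⟨Dx⟩.
Derive L from L₀ (diff closure).
L = (-8 - 8·x) + (2 - 8·x - 16·x^2)·Dx + (1 + 6·x + 8·x^2)·Dx^2  (order 2).
h: a_k = 14, -4, 60, -152, 564, -10072/5, 110888/15, -2882864/105, 10810804/105, …
ICs: h(0) = 14, h′(0) = -4.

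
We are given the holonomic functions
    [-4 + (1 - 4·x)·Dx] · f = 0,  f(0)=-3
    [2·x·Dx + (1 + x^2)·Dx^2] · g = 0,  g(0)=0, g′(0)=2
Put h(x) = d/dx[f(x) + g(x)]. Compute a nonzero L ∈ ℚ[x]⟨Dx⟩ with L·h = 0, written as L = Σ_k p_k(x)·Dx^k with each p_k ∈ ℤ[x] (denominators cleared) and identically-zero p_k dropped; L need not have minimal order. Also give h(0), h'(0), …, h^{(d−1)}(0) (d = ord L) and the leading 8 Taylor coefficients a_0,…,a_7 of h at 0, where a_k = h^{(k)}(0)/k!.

f: a_k = -3, -12, -48, -192, -768, -3072, -12288, -49152, …
g: a_k = 0, 2, 0, -2/3, 0, 2/5, 0, -2/7, …
f+g: L₀ = lclm(L_f,L_g), ord ≤ 1+2.
h=h₀': d/dx-closure on L₀ ⇒ L.
L = (-8 + 128·x + 24·x^2) + (49 - 8·x + 109·x^2 + 24·x^3)·Dx + (-4 + 15·x + 15·x^3 + 4·x^4)·Dx^2  (order 2).
h: a_k = -10, -96, -578, -3072, -15358, -73728, -344066, -1572864, …
ICs: h(0) = -10, h′(0) = -96.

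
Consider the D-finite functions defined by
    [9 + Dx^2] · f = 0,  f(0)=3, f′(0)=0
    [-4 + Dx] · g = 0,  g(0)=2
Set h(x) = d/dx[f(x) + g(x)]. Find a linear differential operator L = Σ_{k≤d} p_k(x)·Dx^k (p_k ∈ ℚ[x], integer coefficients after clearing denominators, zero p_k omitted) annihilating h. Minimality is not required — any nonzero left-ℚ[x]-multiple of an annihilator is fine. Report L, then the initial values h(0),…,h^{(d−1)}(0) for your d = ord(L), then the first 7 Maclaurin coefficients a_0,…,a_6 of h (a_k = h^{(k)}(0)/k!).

L = 36 - 9·Dx + 4·Dx^2 - Dx^3  (order 3).
h: a_k = 8, 5, 64, 755/6, 256/3, 1201/24, 2048/45, …
ICs: h(0) = 8, h′(0) = 5, h′′(0) = 128.

f: a_k = 3, 0, -27/2, 0, 81/8, 0, -243/80, …
g: a_k = 2, 8, 16, 64/3, 64/3, 256/15, 512/45, …
Sum ⇒ L₀ = lclm(L_f,L_g) in ℚ(x)⟨Dx⟩.
Derive L from L₀ (diff closure).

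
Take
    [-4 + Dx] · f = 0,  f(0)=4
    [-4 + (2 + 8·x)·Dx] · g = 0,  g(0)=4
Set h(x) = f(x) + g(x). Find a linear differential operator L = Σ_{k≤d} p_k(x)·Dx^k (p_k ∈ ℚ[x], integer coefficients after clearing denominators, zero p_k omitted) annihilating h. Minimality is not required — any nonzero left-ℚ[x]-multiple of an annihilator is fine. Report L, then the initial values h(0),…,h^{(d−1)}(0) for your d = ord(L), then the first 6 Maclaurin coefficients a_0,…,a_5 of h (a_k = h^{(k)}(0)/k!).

f: a_k = 4, 16, 32, 128/3, 128/3, 512/15, …
g: a_k = 4, 8, -8, 16, -40, 112, …
f+g: L₀ = lclm(L_f,L_g), ord ≤ 1+1.
L = (24 + 64·x) + (-10 - 64·x - 128·x^2)·Dx + (1 + 12·x + 32·x^2)·Dx^2  (order 2).
h: a_k = 8, 24, 24, 176/3, 8/3, 2192/15, …
ICs: h(0) = 8, h′(0) = 24.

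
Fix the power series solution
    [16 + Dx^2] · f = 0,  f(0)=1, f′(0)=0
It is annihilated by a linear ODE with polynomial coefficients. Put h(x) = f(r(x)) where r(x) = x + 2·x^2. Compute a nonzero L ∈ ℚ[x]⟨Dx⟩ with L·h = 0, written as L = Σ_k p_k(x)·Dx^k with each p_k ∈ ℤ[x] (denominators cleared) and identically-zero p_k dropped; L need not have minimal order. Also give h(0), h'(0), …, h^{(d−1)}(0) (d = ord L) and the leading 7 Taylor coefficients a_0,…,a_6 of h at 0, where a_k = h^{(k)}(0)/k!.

L = (16 + 192·x + 768·x^2 + 1024·x^3) - 4·Dx + (1 + 4·x)·Dx^2  (order 2).
h: a_k = 1, 0, -8, -32, -64/3, 256/3, 11264/45, …
ICs: h(0) = 1, h′(0) = 0.

f: a_k = 1, 0, -8, 0, 32/3, 0, -256/45, …
f∘r: x↦r, Dx↦Dx/r' in L_f ⇒ L₀.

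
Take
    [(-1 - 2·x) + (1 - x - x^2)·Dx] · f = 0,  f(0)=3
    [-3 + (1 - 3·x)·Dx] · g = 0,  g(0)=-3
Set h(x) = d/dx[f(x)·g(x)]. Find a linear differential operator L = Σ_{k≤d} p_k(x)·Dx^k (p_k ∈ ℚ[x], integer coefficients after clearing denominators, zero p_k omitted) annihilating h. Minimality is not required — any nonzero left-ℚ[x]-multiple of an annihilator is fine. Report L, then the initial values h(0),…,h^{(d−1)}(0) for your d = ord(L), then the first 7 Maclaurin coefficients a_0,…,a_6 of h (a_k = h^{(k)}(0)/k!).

f: a_k = 3, 3, 6, 9, 15, 24, 39, …
g: a_k = -3, -9, -27, -81, -243, -729, -2187, …
Sym-product of L_f,L_g gives L₀ (≤ ord 1).
h=h₀': d/dx-closure on L₀ ⇒ L.
L = (28 - 66·x - 48·x^2 + 96·x^3 + 108·x^4) + (-4 + 20·x - 15·x^2 - 40·x^3 + 30·x^4 + 27·x^5)·Dx  (order 1).
h: a_k = -36, -252, -1215, -5040, -19260, -70038, -246456, …
ICs: h(0) = -36.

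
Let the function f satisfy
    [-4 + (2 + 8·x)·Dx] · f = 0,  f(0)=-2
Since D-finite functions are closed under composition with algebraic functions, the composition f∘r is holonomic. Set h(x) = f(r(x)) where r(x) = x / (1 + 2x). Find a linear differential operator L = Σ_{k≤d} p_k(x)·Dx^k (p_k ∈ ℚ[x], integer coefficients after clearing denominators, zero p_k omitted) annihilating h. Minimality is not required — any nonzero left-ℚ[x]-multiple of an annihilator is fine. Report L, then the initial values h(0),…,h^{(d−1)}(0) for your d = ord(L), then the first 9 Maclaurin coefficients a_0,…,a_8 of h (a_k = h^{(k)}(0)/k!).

f: a_k = -2, -4, 4, -8, 20, -56, 168, -528, 1716, …
h₀=f(r): pull back L_f along r ⇒ L₀.
L = -2 + (1 + 8·x + 12·x^2)·Dx  (order 1).
h: a_k = -2, -4, 12, -40, 148, -600, 2616, -12048, 57780, …
ICs: h(0) = -2.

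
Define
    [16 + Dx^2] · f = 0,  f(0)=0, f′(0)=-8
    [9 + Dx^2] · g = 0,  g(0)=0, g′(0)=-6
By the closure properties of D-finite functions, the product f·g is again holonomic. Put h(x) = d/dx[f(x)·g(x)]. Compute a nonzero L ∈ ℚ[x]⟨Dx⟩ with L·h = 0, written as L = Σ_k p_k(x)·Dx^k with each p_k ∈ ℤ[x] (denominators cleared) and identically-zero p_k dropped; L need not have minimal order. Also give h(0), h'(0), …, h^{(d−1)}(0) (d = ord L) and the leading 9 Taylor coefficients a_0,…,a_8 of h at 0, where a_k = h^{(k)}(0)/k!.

L = 49 + 50·Dx^2 + Dx^4  (order 4).
h: a_k = 0, 96, 0, -800, 0, 9804/5, 0, -48040/21, 0, …
ICs: h(0) = 0, h′(0) = 96, h′′(0) = 0, h′′′(0) = -4800.

f: a_k = 0, -8, 0, 64/3, 0, -256/15, 0, 2048/315, 0, …
g: a_k = 0, -6, 0, 9, 0, -81/20, 0, 243/280, 0, …
Product ⇒ symmetric product L₀, ord ≤ 4.
Differentiate: ansatz ord ≤ ord L₀ ⇒ L.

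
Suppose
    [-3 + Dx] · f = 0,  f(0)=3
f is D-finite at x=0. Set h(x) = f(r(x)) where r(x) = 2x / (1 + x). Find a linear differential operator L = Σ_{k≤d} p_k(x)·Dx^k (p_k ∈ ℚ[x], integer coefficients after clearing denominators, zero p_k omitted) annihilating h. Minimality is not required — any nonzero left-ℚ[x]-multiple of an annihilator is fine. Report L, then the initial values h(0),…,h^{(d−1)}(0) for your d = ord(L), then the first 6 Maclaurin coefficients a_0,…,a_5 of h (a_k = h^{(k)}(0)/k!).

L = -6 + (1 + 2·x + x^2)·Dx  (order 1).
h: a_k = 3, 18, 36, 18, -18, -18/5, …
ICs: h(0) = 3.

f: a_k = 3, 9, 27/2, 27/2, 81/8, 243/40, …
h₀=f(r): pull back L_f along r ⇒ L₀.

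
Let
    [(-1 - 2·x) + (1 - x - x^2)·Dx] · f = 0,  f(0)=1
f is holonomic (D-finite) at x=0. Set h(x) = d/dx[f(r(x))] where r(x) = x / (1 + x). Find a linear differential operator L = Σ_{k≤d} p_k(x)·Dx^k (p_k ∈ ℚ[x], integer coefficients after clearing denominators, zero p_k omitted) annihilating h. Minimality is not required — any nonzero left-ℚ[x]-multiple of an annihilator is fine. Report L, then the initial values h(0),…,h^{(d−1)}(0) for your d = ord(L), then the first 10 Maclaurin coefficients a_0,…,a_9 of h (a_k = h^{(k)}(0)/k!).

f: a_k = 1, 1, 2, 3, 5, 8, 13, 21, 34, 55, …
h₀=f(r): pull back L_f along r ⇒ L₀.
h=h₀': d/dx-closure on L₀ ⇒ L.
L = (2 + 6·x + 12·x^2 + 6·x^3) + (-1 - 5·x - 6·x^2 + x^3 + 3·x^4)·Dx  (order 1).
h: a_k = 1, 2, 0, 4, -5, 12, -21, 40, -72, 130, …
ICs: h(0) = 1.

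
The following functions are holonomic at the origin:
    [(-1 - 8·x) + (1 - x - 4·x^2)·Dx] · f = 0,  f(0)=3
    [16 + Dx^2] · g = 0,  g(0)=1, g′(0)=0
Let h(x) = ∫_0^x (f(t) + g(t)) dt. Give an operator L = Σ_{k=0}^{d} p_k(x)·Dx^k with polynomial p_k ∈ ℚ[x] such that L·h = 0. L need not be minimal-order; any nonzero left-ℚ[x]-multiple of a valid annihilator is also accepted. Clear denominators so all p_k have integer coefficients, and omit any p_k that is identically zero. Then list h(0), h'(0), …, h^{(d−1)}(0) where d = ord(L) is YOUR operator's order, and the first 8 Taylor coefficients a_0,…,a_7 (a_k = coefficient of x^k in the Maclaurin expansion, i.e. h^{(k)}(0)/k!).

L = (560 + 4608·x + 1664·x^2 + 6144·x^3 + 10240·x^4 + 16384·x^5)·Dx + (-208 + 272·x + 896·x^2 - 1408·x^3 - 1536·x^4 + 6144·x^5 + 8192·x^6)·Dx^2 + (35 + 288·x + 104·x^2 + 384·x^3 + 640·x^4 + 1024·x^5)·Dx^3 + (-13 + 17·x + 56·x^2 - 88·x^3 - 96·x^4 + 384·x^5 + 512·x^6)·Dx^4  (order 4).
h: a_k = 0, 4, 3/2, 7/3, 27/4, 293/15, 65/2, 24179/315, …
ICs: h(0) = 0, h′(0) = 4, h′′(0) = 3, h′′′(0) = 14.

f: a_k = 3, 3, 15, 27, 87, 195, 543, 1323, …
g: a_k = 1, 0, -8, 0, 32/3, 0, -256/45, 0, …
L₀ := lclm(L_f,L_g); ord L₀ ≤ 1+2.
h=∫₀ˣh₀: take L = L₀·Dx.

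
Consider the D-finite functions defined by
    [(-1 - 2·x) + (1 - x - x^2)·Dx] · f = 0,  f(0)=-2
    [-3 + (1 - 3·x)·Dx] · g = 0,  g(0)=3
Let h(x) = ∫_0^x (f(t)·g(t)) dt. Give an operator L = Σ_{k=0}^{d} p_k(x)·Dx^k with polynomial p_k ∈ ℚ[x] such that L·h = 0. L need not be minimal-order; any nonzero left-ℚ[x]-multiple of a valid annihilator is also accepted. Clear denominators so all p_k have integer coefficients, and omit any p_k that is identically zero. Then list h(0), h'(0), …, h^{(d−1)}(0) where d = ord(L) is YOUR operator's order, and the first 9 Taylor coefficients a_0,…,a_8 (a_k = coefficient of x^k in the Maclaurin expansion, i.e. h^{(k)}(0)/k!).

f: a_k = -2, -2, -4, -6, -10, -16, -26, -42, -68, …
g: a_k = 3, 9, 27, 81, 243, 729, 2187, 6561, 19683, …
Product ⇒ symmetric product L₀, ord ≤ 1.
∫: right-multiply L₀ by Dx.
L = (-4 + 4·x + 9·x^2)·Dx + (1 - 4·x + 2·x^2 + 3·x^3)·Dx^2  (order 2).
h: a_k = 0, -6, -12, -28, -135/2, -168, -428, -7782/7, -2934, …
ICs: h(0) = 0, h′(0) = -6.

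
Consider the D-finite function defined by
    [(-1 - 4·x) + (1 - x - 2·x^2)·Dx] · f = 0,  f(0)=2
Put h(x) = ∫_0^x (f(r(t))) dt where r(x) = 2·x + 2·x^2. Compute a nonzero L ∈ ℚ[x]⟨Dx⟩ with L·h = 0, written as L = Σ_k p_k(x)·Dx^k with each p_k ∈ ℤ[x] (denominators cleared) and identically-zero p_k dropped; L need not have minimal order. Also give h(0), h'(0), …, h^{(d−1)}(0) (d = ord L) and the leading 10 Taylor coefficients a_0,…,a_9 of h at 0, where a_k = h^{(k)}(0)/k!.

L = (2 + 20·x + 48·x^2 + 32·x^3)·Dx + (-1 + 2·x + 10·x^2 + 16·x^3 + 8·x^4)·Dx^2  (order 2).
h: a_k = 0, 2, 2, 28/3, 32, 616/5, 1496/3, 14416/7, 8704, 336224/9, …
ICs: h(0) = 0, h′(0) = 2.

f: a_k = 2, 2, 6, 10, 22, 42, 86, 170, 342, 682, …
Change of var in L_f (x↦r) gives L₀.
Integrate: L := L₀·Dx.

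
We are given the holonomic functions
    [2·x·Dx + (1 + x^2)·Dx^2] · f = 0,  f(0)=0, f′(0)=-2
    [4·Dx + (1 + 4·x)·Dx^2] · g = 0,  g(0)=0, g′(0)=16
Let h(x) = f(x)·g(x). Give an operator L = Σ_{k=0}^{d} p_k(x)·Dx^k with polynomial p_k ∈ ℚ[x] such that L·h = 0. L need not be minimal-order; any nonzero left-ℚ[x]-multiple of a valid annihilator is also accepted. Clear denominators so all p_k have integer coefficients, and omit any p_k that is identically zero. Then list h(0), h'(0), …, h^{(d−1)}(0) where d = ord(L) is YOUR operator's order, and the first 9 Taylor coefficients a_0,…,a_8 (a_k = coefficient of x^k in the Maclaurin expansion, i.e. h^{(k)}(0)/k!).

f: a_k = 0, -2, 0, 2/3, 0, -2/5, 0, 2/7, 0, …
g: a_k = 0, 16, -32, 256/3, -256, 4096/5, -8192/3, 65536/7, -32768, …
Product ⇒ symmetric product L₀, ord ≤ 4.
L = (144 + 896·x + 560·x^2 + 2304·x^3 + 1920·x^4 + 3328·x^5 + 256·x^7)·Dx + (132 + 304·x + 2252·x^2 + 4144·x^3 + 8896·x^4 + 5952·x^5 + 8960·x^6 + 192·x^7 + 896·x^8)·Dx^2 + (72 + 376·x + 912·x^2 + 2808·x^3 + 3720·x^4 + 6288·x^5 + 3072·x^6 + 4368·x^7 + 192·x^8 + 512·x^9)·Dx^3 + (5 + 48·x + 178·x^2 + 416·x^3 + 729·x^4 + 720·x^5 + 1008·x^6 + 384·x^7 + 516·x^8 + 32·x^9 + 64·x^10)·Dx^4  (order 4).
h: a_k = 0, 0, -32, 64, -160, 1472/3, -71456/45, 79552/15, -18208, …
ICs: h(0) = 0, h′(0) = 0, h′′(0) = -64, h′′′(0) = 384.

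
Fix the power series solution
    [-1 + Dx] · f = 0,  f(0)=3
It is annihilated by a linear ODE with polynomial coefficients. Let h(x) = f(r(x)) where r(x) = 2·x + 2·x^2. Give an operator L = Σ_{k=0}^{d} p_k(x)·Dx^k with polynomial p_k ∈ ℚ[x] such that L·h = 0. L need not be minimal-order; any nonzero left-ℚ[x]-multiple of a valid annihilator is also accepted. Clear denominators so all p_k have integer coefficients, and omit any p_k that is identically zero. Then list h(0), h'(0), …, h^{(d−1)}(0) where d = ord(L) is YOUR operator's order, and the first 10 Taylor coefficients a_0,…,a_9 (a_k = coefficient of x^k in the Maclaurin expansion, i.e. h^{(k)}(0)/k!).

f: a_k = 3, 3, 3/2, 1/2, 1/8, 1/40, 1/240, 1/1680, 1/13440, 1/120960, …
h₀=f(r): pull back L_f along r ⇒ L₀.
L = (-2 - 4·x) + Dx  (order 1).
h: a_k = 3, 6, 12, 16, 20, 104/5, 304/15, 1856/105, 1528/105, 2096/189, …
ICs: h(0) = 3.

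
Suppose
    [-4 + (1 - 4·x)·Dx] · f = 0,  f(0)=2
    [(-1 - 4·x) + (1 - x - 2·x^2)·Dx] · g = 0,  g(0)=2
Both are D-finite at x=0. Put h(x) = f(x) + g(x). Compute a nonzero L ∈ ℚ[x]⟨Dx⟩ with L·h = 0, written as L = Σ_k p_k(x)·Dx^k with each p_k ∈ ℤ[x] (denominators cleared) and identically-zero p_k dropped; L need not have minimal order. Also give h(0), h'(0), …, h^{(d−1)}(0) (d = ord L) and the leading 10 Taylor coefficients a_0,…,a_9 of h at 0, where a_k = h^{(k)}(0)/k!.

f: a_k = 2, 8, 32, 128, 512, 2048, 8192, 32768, 131072, 524288, …
g: a_k = 2, 2, 6, 10, 22, 42, 86, 170, 342, 682, …
f+g: L₀ = lclm(L_f,L_g), ord ≤ 1+1.
L = (-8 - 144·x + 96·x^2 - 128·x^3) + (26 - 28·x - 120·x^2 + 128·x^3 - 256·x^4)·Dx + (-3 + 19·x - 34·x^2 + 24·x^3 + 16·x^4 - 64·x^5)·Dx^2  (order 2).
h: a_k = 4, 10, 38, 138, 534, 2090, 8278, 32938, 131414, 524970, …
ICs: h(0) = 4, h′(0) = 10.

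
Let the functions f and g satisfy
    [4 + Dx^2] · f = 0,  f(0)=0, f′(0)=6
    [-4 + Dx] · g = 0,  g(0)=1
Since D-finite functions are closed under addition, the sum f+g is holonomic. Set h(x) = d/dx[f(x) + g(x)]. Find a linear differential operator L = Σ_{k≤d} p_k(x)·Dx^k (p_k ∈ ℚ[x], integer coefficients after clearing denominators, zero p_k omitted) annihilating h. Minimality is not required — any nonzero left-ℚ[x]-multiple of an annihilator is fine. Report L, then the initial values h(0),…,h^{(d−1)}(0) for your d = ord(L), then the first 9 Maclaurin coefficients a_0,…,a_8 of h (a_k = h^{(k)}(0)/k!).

L = 16 - 4·Dx + 4·Dx^2 - Dx^3  (order 3).
h: a_k = 10, 16, 20, 128/3, 140/3, 512/15, 200/9, 4096/315, 412/63, …
ICs: h(0) = 10, h′(0) = 16, h′′(0) = 40.

f: a_k = 0, 6, 0, -4, 0, 4/5, 0, -8/105, 0, …
g: a_k = 1, 4, 8, 32/3, 32/3, 128/15, 256/45, 1024/315, 512/315, …
L₀ := lclm(L_f,L_g); ord L₀ ≤ 2+1.
Differentiate: ansatz ord ≤ ord L₀ ⇒ L.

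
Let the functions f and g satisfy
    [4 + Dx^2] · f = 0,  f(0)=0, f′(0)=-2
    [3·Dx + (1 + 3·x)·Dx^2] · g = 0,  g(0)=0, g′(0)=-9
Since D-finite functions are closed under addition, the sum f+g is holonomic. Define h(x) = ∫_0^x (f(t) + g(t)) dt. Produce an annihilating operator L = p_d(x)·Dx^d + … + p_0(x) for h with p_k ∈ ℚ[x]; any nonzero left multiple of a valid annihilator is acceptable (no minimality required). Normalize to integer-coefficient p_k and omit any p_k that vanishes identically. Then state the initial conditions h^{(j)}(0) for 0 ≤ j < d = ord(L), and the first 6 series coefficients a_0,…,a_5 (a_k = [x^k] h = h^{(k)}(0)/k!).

f: a_k = 0, -2, 0, 4/3, 0, -4/15, …
g: a_k = 0, -9, 27/2, -27, 243/4, -729/5, …
Weyl lclm of L_f,L_g ⇒ L₀ (ord ≤ 4).
Integrate: L := L₀·Dx.
L = (348 + 144·x + 216·x^2)·Dx^2 + (44 + 180·x + 216·x^2 + 216·x^3)·Dx^3 + (87 + 36·x + 54·x^2)·Dx^4 + (11 + 45·x + 54·x^2 + 54·x^3)·Dx^5  (order 5).
h: a_k = 0, 0, -11/2, 9/2, -77/12, 243/20, …
ICs: h(0) = 0, h′(0) = 0, h′′(0) = -11, h′′′(0) = 27, h′′′′(0) = -154.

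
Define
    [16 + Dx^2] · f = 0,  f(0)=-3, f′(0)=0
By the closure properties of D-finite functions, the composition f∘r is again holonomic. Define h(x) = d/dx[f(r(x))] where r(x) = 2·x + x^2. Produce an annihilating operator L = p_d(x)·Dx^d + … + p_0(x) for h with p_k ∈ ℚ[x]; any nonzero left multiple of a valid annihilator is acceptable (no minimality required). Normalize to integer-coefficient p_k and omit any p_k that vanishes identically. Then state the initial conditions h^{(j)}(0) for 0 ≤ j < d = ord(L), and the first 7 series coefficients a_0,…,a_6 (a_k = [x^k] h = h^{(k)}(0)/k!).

f: a_k = -3, 0, 24, 0, -32, 0, 256/15, …
h₀=f(r): pull back L_f along r ⇒ L₀.
Differentiate: ansatz ord ≤ ord L₀ ⇒ L.
L = (67 + 256·x + 384·x^2 + 256·x^3 + 64·x^4) + (-3 - 3·x)·Dx + (1 + 2·x + x^2)·Dx^2  (order 2).
h: a_k = 0, 192, 288, -1952, -5120, 9728/5, 105728/5, …
ICs: h(0) = 0, h′(0) = 192.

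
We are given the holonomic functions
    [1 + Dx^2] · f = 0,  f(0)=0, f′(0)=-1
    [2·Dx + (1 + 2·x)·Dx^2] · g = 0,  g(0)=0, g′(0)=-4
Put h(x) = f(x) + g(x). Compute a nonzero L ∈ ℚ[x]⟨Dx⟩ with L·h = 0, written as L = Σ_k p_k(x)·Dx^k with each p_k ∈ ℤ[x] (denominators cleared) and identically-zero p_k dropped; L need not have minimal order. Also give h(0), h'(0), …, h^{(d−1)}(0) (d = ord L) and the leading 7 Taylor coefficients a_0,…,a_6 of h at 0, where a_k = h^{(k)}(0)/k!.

L = (50 + 8·x + 8·x^2)·Dx + (9 + 22·x + 12·x^2 + 8·x^3)·Dx^2 + (50 + 8·x + 8·x^2)·Dx^3 + (9 + 22·x + 12·x^2 + 8·x^3)·Dx^4  (order 4).
h: a_k = 0, -5, 4, -31/6, 8, -1537/120, 64/3, …
ICs: h(0) = 0, h′(0) = -5, h′′(0) = 8, h′′′(0) = -31.

f: a_k = 0, -1, 0, 1/6, 0, -1/120, 0, …
g: a_k = 0, -4, 4, -16/3, 8, -64/5, 64/3, …
Weyl lclm of L_f,L_g ⇒ L₀ (ord ≤ 4).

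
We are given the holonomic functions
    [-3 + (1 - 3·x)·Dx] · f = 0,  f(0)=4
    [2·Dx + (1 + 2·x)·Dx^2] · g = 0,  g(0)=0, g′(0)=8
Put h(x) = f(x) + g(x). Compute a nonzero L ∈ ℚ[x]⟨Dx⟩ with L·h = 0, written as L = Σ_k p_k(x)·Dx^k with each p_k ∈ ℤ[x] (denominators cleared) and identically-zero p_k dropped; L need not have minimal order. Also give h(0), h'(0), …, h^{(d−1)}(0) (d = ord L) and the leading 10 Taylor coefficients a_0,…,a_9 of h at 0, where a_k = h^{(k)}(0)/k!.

f: a_k = 4, 12, 36, 108, 324, 972, 2916, 8748, 26244, 78732, …
g: a_k = 0, 8, -8, 32/3, -16, 128/5, -128/3, 512/7, -128, 2048/9, …
Sum ⇒ L₀ = lclm(L_f,L_g) in ℚ(x)⟨Dx⟩.
L = (78 + 36·x)·Dx + (23 + 132·x + 72·x^2)·Dx^2 + (-4 + x + 27·x^2 + 18·x^3)·Dx^3  (order 3).
h: a_k = 4, 20, 28, 356/3, 308, 4988/5, 8620/3, 61748/7, 26116, 710636/9, …
ICs: h(0) = 4, h′(0) = 20, h′′(0) = 56.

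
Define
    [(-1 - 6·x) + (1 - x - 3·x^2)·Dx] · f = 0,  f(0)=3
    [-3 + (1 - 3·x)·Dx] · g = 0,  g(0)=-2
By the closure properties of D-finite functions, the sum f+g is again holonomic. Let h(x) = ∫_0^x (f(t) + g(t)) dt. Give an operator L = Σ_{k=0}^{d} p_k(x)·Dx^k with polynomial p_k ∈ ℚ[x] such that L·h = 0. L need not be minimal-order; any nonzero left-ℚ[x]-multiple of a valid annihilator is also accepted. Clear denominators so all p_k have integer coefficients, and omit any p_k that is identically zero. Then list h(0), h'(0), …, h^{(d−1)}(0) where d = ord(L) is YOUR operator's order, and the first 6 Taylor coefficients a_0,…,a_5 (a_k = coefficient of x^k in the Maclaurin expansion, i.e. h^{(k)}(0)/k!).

f: a_k = 3, 3, 12, 21, 57, 120, …
g: a_k = -2, -6, -18, -54, -162, -486, …
f+g: L₀ = lclm(L_f,L_g), ord ≤ 1+1.
h=∫₀ˣh₀: take L = L₀·Dx.
L = (6 - 108·x + 162·x^2 - 162·x^3)·Dx + (10 - 6·x - 108·x^2 + 270·x^3 - 324·x^4)·Dx^2 + (-2 + 14·x - 33·x^2 + 18·x^3 + 54·x^4 - 81·x^5)·Dx^3  (order 3).
h: a_k = 0, 1, -3/2, -2, -33/4, -21, …
ICs: h(0) = 0, h′(0) = 1, h′′(0) = -3.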